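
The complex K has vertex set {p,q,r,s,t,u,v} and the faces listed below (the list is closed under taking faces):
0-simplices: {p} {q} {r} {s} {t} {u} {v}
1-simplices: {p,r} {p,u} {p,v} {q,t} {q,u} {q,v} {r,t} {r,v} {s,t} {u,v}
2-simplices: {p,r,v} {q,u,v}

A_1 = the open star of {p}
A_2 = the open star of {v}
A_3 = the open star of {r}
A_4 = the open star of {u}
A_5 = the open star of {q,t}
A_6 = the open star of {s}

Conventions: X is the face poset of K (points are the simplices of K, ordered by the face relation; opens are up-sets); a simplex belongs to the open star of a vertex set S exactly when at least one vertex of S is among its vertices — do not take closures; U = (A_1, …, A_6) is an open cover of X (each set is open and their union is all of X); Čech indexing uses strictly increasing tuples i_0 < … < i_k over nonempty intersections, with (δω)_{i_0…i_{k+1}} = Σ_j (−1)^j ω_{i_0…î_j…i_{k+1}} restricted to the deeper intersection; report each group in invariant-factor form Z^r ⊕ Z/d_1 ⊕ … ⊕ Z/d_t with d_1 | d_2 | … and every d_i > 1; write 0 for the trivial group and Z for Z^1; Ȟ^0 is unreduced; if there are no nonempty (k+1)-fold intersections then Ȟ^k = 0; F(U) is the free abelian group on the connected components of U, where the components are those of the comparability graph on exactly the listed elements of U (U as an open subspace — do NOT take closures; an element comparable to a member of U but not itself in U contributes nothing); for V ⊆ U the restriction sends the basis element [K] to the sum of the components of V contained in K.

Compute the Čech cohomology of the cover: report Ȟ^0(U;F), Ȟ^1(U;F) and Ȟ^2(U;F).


intersection data:
  A1={{p},{p,r},{p,u},{p,v},{p,r,v}} A2={{v},{p,v},{q,v},{r,v},{u,v},{p,r,v},{q,u,v}} A3={{r},{p,r},{r,t},{r,v},{p,r,v}} A4={{u},{p,u},{q,u},{u,v},{q,u,v}} A5={{q},{t},{q,t},{q,u},{q,v},{r,t},{s,t},{q,u,v}} A6={{s},{s,t}}
  A12={{p,v},{p,r,v}} A13={{p,r},{p,r,v}} A14={{p,u}} A23={{r,v},{p,r,v}} A24={{u,v},{q,u,v}} A25={{q,v},{q,u,v}} A35={{r,t}} A45={{q,u},{q,u,v}} A56={{s,t}}
  A123={{p,r,v}} A245={{q,u,v}}
components per intersection:
  A1: {{p},{p,r},{p,u},{p,v},{p,r,v}}
  A2: {{v},{p,v},{q,v},{r,v},{u,v},{p,r,v},{q,u,v}}
  A3: {{r},{p,r},{r,t},{r,v},{p,r,v}}
  A4: {{u},{p,u},{q,u},{u,v},{q,u,v}}
  A5: {{q},{t},{q,t},{q,u},{q,v},{r,t},{s,t},{q,u,v}}
  A6: {{s},{s,t}}
  A12: {{p,v},{p,r,v}}
  A13: {{p,r},{p,r,v}}
  A14: {{p,u}}
  A23: {{r,v},{p,r,v}}
  A24: {{u,v},{q,u,v}}
  A25: {{q,v},{q,u,v}}
  A35: {{r,t}}
  A45: {{q,u},{q,u,v}}
  A56: {{s,t}}
  A123: {{p,r,v}}
  A245: {{q,u,v}}
C dims 6,9,2; δ0: rk 5, SNF 1^5; δ1: rk 2, SNF 1^2
Ȟ^0 = (6 − 5) − 0 = 1, so Ȟ^0 ≅ Z
Ȟ^1 = (9 − 2) − 5 = 2, so Ȟ^1 ≅ Z^2
Ȟ^2 = (2 − 0) − 2 = 0, so Ȟ^2 ≅ 0

Ȟ^0 ≅ Z,  Ȟ^1 ≅ Z^2,  Ȟ^2 ≅ 0


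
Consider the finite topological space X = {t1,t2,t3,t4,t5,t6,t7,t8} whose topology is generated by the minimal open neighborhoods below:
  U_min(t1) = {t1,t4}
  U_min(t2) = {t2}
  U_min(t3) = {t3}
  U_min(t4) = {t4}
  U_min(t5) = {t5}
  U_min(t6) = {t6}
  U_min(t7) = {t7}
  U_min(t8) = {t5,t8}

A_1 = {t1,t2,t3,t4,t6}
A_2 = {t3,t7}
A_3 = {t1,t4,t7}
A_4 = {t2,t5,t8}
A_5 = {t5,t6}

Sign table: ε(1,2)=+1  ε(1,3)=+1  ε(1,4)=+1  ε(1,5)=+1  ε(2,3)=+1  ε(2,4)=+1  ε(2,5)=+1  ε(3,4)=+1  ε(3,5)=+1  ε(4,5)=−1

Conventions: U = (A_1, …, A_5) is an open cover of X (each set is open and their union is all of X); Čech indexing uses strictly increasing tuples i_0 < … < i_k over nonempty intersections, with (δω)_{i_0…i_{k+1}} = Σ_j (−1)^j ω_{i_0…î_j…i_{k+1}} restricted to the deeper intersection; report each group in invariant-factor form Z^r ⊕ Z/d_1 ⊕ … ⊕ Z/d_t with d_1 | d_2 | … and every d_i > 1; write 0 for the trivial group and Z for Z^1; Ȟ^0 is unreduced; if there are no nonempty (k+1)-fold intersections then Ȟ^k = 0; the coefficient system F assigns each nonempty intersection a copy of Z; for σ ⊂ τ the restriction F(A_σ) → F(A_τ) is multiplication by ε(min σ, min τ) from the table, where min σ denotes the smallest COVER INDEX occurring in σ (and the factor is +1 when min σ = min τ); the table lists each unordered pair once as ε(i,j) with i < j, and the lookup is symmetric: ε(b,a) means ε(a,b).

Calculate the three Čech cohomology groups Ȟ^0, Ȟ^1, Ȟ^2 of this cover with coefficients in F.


Ȟ^0(U;F) ≅ 0, Ȟ^1(U;F) ≅ Z ⊕ Z/2 and Ȟ^2(U;F) ≅ 0

nerve of the cover:
  A12={t3} A13={t1,t4} A14={t2} A15={t6} A23={t7} A45={t5}
C dims 5,6; δ0: rk 5, SNF 1^4·2
Ȟ^0 = (5 − 5) − 0 = 0, so Ȟ^0 ≅ 0
Ȟ^1 = (6 − 0) − 5 = 1 plus torsion [2], so Ȟ^1 ≅ Z ⊕ Z/2
Ȟ^2 = (0 − 0) − 0 = 0, so Ȟ^2 ≅ 0


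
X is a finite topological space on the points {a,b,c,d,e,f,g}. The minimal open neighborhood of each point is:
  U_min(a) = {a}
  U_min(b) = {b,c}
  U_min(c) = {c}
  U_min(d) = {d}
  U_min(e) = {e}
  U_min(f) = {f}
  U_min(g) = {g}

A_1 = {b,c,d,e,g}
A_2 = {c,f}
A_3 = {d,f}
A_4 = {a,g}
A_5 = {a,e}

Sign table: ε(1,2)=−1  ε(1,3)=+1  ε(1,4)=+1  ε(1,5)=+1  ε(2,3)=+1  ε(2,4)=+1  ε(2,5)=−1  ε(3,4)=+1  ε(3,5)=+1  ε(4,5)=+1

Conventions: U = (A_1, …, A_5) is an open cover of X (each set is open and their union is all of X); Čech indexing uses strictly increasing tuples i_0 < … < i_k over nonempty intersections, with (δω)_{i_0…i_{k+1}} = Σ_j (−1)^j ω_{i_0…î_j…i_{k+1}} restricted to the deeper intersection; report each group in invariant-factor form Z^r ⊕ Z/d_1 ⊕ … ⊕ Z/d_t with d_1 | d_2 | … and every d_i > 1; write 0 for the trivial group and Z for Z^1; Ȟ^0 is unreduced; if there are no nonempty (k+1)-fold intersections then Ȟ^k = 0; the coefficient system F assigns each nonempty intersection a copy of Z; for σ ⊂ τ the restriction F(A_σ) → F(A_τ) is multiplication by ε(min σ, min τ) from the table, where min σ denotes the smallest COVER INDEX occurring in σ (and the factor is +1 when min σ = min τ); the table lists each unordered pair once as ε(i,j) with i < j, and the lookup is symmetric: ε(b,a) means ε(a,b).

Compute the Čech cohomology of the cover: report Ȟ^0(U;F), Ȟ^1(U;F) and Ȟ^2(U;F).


Ȟ^0(U;F) ≅ 0, Ȟ^1(U;F) ≅ Z ⊕ Z/2, Ȟ^2(U;F) ≅ 0

intersection data:
  A12={c} A13={d} A14={g} A15={e} A23={f} A45={a}
C dims 5,6; δ0: rk 5, SNF 1^4·2
Ȟ^0 = (5 − 5) − 0 = 0, so Ȟ^0 ≅ 0
Ȟ^1 = (6 − 0) − 5 = 1 plus torsion [2], so Ȟ^1 ≅ Z ⊕ Z/2
Ȟ^2 = (0 − 0) − 0 = 0, so Ȟ^2 ≅ 0


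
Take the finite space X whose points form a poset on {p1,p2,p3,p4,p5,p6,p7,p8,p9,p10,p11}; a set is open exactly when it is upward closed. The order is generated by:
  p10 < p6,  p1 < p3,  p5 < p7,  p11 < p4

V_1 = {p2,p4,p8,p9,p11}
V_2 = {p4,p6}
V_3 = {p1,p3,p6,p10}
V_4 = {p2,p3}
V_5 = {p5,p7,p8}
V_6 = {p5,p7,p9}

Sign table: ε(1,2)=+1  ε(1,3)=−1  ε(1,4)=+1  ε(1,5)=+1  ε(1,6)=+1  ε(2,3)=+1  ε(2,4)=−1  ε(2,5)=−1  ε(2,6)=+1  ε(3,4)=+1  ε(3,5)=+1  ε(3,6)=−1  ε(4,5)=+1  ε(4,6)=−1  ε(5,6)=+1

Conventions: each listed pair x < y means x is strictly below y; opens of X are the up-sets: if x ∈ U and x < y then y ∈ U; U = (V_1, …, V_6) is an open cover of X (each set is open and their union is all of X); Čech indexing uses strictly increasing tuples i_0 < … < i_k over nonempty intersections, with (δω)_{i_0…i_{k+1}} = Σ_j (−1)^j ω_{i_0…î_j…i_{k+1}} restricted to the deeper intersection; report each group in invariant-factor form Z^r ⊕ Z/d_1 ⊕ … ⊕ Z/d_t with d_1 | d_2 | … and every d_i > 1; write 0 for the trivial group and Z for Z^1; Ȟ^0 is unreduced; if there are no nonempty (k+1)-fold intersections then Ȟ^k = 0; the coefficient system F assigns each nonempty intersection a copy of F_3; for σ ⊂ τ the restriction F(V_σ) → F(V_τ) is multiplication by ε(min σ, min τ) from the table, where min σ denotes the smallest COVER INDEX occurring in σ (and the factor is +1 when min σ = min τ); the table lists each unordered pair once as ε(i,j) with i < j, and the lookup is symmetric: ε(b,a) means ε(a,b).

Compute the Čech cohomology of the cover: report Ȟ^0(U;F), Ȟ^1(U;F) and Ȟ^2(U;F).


nerve of the cover:
  V12={p4} V14={p2} V15={p8} V16={p9} V23={p6} V34={p3} V56={p5,p7}
C dims 6,7; δ0: rk_F3 5
Ȟ^0 = (6 − 5) − 0 = 1, so Ȟ^0 ≅ Z/3
Ȟ^1 = (7 − 0) − 5 = 2, so Ȟ^1 ≅ Z/3 ⊕ Z/3
Ȟ^2 = (0 − 0) − 0 = 0, so Ȟ^2 ≅ 0

Ȟ^0 ≅ Z/3, Ȟ^1 ≅ Z/3 ⊕ Z/3 and Ȟ^2 ≅ 0


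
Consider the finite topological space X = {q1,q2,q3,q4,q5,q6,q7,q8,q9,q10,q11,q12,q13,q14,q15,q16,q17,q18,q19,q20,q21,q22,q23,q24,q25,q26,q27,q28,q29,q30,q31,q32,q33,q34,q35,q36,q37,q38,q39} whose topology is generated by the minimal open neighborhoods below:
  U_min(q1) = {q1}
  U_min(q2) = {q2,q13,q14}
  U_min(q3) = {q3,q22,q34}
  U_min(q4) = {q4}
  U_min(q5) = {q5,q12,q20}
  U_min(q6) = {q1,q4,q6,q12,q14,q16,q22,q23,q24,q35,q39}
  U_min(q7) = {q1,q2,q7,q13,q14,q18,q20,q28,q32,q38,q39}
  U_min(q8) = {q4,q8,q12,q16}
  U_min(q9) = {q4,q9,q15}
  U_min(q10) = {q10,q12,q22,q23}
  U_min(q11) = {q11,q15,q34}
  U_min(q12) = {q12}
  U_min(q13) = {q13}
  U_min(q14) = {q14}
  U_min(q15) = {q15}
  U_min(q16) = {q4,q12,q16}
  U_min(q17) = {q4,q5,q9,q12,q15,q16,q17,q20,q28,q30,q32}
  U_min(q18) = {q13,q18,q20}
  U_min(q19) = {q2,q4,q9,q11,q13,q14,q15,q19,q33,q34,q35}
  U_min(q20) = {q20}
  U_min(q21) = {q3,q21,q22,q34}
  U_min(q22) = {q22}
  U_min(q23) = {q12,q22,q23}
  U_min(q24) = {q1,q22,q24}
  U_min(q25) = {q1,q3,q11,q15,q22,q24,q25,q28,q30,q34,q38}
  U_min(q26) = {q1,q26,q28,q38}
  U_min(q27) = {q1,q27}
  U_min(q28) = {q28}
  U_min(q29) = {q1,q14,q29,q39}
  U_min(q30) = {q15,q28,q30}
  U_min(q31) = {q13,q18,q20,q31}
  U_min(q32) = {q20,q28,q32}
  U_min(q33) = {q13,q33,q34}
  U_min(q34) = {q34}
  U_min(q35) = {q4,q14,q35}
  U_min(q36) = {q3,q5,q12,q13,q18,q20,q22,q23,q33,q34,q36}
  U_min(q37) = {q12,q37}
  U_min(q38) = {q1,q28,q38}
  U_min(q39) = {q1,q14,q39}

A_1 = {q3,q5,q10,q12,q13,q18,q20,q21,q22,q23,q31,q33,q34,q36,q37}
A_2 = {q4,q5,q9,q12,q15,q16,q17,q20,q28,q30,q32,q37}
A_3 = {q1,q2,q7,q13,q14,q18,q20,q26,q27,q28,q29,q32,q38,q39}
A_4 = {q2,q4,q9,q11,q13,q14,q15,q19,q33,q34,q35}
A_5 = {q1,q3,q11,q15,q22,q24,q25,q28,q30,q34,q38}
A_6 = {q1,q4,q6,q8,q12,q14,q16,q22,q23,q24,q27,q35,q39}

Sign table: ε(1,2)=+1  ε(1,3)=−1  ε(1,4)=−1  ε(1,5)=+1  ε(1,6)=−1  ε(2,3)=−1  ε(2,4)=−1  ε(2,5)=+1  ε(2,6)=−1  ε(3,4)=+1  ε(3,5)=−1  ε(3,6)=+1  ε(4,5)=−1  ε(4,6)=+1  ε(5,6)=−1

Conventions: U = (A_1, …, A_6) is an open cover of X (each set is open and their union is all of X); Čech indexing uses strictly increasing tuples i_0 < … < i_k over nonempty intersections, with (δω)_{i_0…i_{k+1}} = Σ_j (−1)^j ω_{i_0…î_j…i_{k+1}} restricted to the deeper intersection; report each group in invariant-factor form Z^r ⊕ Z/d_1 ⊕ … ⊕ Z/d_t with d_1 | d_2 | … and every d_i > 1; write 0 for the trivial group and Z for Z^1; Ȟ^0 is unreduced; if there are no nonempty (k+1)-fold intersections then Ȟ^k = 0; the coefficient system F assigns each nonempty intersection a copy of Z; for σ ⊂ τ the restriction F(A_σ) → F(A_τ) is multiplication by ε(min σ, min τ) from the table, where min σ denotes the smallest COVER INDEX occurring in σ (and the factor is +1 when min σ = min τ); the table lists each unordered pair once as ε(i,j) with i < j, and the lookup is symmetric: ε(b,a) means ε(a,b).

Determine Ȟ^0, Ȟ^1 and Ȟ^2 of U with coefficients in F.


Ȟ^0(U;F) ≅ Z, Ȟ^1(U;F) ≅ 0 and Ȟ^2(U;F) ≅ Z/2

nonempty overlaps:
  A12={q5,q12,q20,q37} A13={q13,q18,q20} A14={q13,q33,q34} A15={q3,q22,q34} A16={q12,q22,q23} A23={q20,q28,q32} A24={q4,q9,q15} A25={q15,q28,q30} A26={q4,q12,q16} A34={q2,q13,q14} A35={q1,q28,q38} A36={q1,q14,q27,q39} A45={q11,q15,q34} A46={q4,q14,q35} A56={q1,q22,q24}
  A123={q20} A126={q12} A134={q13} A145={q34} A156={q22} A235={q28} A245={q15} A246={q4} A346={q14} A356={q1}
C dims 6,15,10; δ0: rk 5, SNF 1^5; δ1: rk 10, SNF 1^9·2
degree 0: 6−5−0 = 1 → Ȟ^0 ≅ Z
degree 1: 15−10−5 = 0 → Ȟ^1 ≅ 0
degree 2: 10−0−10 = 0 plus torsion [2] → Ȟ^2 ≅ Z/2


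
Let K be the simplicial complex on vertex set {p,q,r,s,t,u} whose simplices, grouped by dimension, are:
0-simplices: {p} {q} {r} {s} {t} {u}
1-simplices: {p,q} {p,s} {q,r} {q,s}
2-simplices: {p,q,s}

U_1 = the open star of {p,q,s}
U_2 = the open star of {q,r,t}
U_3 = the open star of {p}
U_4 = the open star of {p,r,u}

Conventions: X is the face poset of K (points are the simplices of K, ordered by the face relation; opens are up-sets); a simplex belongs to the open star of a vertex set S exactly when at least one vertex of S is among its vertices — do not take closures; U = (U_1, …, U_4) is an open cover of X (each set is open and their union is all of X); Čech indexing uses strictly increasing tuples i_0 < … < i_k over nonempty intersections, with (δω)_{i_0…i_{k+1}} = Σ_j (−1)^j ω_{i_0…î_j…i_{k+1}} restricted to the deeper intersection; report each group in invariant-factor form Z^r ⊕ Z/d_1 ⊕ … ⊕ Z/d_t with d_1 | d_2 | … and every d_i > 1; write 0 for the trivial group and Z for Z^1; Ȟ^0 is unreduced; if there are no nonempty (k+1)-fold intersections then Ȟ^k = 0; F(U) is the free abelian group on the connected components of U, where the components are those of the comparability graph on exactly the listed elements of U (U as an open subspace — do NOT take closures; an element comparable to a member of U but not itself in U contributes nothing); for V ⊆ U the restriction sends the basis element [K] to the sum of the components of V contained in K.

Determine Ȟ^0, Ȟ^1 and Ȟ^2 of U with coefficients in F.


intersection data:
  U1={{p},{q},{s},{p,q},{p,s},{q,r},{q,s},{p,q,s}} U2={{q},{r},{t},{p,q},{q,r},{q,s},{p,q,s}} U3={{p},{p,q},{p,s},{p,q,s}} U4={{p},{r},{u},{p,q},{p,s},{q,r},{p,q,s}}
  U12={{q},{p,q},{q,r},{q,s},{p,q,s}} U13={{p},{p,q},{p,s},{p,q,s}} U14={{p},{p,q},{p,s},{q,r},{p,q,s}} U23={{p,q},{p,q,s}} U24={{r},{p,q},{q,r},{p,q,s}} U34={{p},{p,q},{p,s},{p,q,s}}
  U123={{p,q},{p,q,s}} U124={{p,q},{q,r},{p,q,s}} U134={{p},{p,q},{p,s},{p,q,s}} U234={{p,q},{p,q,s}}
  U1234={{p,q},{p,q,s}}
components per intersection:
  U1: {{p},{q},{s},{p,q},{p,s},{q,r},{q,s},{p,q,s}}
  U2: {{q},{r},{p,q},{q,r},{q,s},{p,q,s}} {{t}}
  U3: {{p},{p,q},{p,s},{p,q,s}}
  U4: {{p},{p,q},{p,s},{p,q,s}} {{r},{q,r}} {{u}}
  U12: {{q},{p,q},{q,r},{q,s},{p,q,s}}
  U13: {{p},{p,q},{p,s},{p,q,s}}
  U14: {{p},{p,q},{p,s},{p,q,s}} {{q,r}}
  U23: {{p,q},{p,q,s}}
  U24: {{r},{q,r}} {{p,q},{p,q,s}}
  U34: {{p},{p,q},{p,s},{p,q,s}}
  U123: {{p,q},{p,q,s}}
  U124: {{p,q},{p,q,s}} {{q,r}}
  U134: {{p},{p,q},{p,s},{p,q,s}}
  U234: {{p,q},{p,q,s}}
  U1234: {{p,q},{p,q,s}}
C dims 7,8,5,1; δ0: rk 4, SNF 1^4; δ1: rk 4, SNF 1^4; δ2: rk 1, SNF 1^1
Ȟ^0 = (7 − 4) − 0 = 3, so Ȟ^0 ≅ Z^3
Ȟ^1 = (8 − 4) − 4 = 0, so Ȟ^1 ≅ 0
Ȟ^2 = (5 − 1) − 4 = 0, so Ȟ^2 ≅ 0

Ȟ^0 = Z^3, Ȟ^1 = 0 and Ȟ^2 = 0


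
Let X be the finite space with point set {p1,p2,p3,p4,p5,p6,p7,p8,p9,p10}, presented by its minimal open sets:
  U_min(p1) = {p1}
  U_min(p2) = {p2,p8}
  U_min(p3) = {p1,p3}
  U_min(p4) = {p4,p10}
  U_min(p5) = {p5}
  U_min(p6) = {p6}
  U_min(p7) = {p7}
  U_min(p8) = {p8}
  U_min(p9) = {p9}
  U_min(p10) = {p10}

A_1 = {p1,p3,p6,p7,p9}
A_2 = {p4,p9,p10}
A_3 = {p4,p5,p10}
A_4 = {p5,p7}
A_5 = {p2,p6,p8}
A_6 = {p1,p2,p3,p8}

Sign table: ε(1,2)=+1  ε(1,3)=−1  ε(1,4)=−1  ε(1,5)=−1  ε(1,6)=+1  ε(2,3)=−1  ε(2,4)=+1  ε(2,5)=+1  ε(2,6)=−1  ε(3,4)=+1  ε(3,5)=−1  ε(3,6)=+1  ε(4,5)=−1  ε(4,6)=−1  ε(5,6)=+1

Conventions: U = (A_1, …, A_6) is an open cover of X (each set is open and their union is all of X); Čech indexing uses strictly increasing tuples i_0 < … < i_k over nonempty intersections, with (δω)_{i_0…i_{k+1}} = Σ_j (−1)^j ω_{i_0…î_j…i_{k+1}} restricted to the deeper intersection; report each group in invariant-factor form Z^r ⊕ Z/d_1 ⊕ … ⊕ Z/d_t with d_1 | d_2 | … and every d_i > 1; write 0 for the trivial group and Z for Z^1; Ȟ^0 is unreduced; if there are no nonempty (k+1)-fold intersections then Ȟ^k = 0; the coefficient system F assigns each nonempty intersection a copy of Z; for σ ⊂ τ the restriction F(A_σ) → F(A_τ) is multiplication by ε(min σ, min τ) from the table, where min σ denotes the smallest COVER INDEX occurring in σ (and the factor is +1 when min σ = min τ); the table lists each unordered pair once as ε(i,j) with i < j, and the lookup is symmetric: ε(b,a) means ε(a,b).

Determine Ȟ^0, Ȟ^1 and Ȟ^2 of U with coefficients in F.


nerve simplices:
  A12={p9} A14={p7} A15={p6} A16={p1,p3} A23={p4,p10} A34={p5} A56={p2,p8}
C dims 6,7; δ0: rk 6, SNF 1^5·2
degree 0: 6−6−0 = 0 → Ȟ^0 ≅ 0
degree 1: 7−0−6 = 1 plus torsion [2] → Ȟ^1 ≅ Z ⊕ Z/2
degree 2: 0−0−0 = 0 → Ȟ^2 ≅ 0

Ȟ^0 = 0, Ȟ^1 = Z ⊕ Z/2 and Ȟ^2 = 0


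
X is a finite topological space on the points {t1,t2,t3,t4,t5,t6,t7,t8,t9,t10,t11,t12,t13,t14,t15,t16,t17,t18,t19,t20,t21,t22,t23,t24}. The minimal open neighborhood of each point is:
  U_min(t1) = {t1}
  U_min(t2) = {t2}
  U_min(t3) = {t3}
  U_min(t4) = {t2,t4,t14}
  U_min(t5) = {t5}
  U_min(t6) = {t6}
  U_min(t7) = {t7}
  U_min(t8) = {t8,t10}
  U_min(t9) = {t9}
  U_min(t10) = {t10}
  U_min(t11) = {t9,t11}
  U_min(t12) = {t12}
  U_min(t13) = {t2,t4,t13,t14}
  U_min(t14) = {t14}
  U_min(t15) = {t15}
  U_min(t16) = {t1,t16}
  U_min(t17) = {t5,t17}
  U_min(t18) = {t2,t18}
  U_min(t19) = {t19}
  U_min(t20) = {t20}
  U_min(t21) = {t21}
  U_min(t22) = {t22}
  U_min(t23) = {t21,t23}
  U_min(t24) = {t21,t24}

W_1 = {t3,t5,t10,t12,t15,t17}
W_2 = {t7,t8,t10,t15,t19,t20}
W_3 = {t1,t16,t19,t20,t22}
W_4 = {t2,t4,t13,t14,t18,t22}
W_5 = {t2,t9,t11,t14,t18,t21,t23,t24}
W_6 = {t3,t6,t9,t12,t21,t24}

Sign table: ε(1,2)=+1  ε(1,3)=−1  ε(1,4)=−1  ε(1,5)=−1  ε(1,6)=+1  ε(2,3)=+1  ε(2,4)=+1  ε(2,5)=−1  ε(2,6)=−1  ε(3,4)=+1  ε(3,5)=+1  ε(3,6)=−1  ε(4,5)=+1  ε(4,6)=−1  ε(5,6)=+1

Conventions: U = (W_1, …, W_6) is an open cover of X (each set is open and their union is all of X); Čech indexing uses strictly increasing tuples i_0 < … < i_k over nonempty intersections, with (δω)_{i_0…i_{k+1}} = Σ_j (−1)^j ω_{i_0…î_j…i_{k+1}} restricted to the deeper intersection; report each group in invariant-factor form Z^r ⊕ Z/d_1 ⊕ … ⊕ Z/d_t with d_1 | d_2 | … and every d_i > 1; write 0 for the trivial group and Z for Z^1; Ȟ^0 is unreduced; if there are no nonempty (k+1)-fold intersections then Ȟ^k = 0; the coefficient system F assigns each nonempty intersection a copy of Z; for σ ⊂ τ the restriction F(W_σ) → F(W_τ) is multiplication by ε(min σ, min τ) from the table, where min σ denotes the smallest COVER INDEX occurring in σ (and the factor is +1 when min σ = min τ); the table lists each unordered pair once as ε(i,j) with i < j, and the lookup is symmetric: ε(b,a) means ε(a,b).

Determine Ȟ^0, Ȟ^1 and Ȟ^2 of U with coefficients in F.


Ȟ^0 ≅ Z, Ȟ^1 ≅ Z, Ȟ^2 ≅ 0

intersection data:
  W12={t10,t15} W16={t3,t12} W23={t19,t20} W34={t22} W45={t2,t14,t18} W56={t9,t21,t24}
C dims 6,6; δ0: rk 5, SNF 1^5
Ȟ^0 = (6 − 5) − 0 = 1, so Ȟ^0 ≅ Z
Ȟ^1 = (6 − 0) − 5 = 1, so Ȟ^1 ≅ Z
Ȟ^2 = (0 − 0) − 0 = 0, so Ȟ^2 ≅ 0


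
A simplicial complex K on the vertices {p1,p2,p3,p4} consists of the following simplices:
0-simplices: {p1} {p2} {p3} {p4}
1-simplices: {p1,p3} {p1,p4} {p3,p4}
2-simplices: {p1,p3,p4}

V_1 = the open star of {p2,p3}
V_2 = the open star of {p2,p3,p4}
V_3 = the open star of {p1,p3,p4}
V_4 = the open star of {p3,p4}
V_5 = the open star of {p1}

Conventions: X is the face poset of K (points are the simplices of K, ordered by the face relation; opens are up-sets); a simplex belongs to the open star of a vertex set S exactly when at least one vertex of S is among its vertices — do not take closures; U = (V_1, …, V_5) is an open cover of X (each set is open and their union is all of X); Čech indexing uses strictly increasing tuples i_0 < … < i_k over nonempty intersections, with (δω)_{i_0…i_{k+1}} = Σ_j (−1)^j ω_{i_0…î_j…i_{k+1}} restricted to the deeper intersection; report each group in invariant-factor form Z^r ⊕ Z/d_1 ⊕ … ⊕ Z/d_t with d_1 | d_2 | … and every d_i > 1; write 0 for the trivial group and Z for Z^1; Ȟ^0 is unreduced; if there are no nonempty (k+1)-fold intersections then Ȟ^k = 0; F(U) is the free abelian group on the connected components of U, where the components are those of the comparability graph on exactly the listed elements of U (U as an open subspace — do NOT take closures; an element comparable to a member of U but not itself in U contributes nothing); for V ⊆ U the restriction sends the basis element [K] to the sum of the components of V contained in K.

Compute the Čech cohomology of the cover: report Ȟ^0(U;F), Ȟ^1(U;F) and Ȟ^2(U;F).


cover nerve:
  V1={{p2},{p3},{p1,p3},{p3,p4},{p1,p3,p4}} V2={{p2},{p3},{p4},{p1,p3},{p1,p4},{p3,p4},{p1,p3,p4}} V3={{p1},{p3},{p4},{p1,p3},{p1,p4},{p3,p4},{p1,p3,p4}} V4={{p3},{p4},{p1,p3},{p1,p4},{p3,p4},{p1,p3,p4}} V5={{p1},{p1,p3},{p1,p4},{p1,p3,p4}}
  V12={{p2},{p3},{p1,p3},{p3,p4},{p1,p3,p4}} V13={{p3},{p1,p3},{p3,p4},{p1,p3,p4}} V14={{p3},{p1,p3},{p3,p4},{p1,p3,p4}} V15={{p1,p3},{p1,p3,p4}} V23={{p3},{p4},{p1,p3},{p1,p4},{p3,p4},{p1,p3,p4}} V24={{p3},{p4},{p1,p3},{p1,p4},{p3,p4},{p1,p3,p4}} V25={{p1,p3},{p1,p4},{p1,p3,p4}} V34={{p3},{p4},{p1,p3},{p1,p4},{p3,p4},{p1,p3,p4}} V35={{p1},{p1,p3},{p1,p4},{p1,p3,p4}} V45={{p1,p3},{p1,p4},{p1,p3,p4}}
  V123={{p3},{p1,p3},{p3,p4},{p1,p3,p4}} V124={{p3},{p1,p3},{p3,p4},{p1,p3,p4}} V125={{p1,p3},{p1,p3,p4}} V134={{p3},{p1,p3},{p3,p4},{p1,p3,p4}} V135={{p1,p3},{p1,p3,p4}} V145={{p1,p3},{p1,p3,p4}} V234={{p3},{p4},{p1,p3},{p1,p4},{p3,p4},{p1,p3,p4}} V235={{p1,p3},{p1,p4},{p1,p3,p4}} V245={{p1,p3},{p1,p4},{p1,p3,p4}} V345={{p1,p3},{p1,p4},{p1,p3,p4}}
  V1234={{p3},{p1,p3},{p3,p4},{p1,p3,p4}} V1235={{p1,p3},{p1,p3,p4}} V1245={{p1,p3},{p1,p3,p4}} V1345={{p1,p3},{p1,p3,p4}} V2345={{p1,p3},{p1,p4},{p1,p3,p4}}
  V12345={{p1,p3},{p1,p3,p4}}
components per intersection:
  V1: {{p2}} {{p3},{p1,p3},{p3,p4},{p1,p3,p4}}
  V2: {{p2}} {{p3},{p4},{p1,p3},{p1,p4},{p3,p4},{p1,p3,p4}}
  V3: {{p1},{p3},{p4},{p1,p3},{p1,p4},{p3,p4},{p1,p3,p4}}
  V4: {{p3},{p4},{p1,p3},{p1,p4},{p3,p4},{p1,p3,p4}}
  V5: {{p1},{p1,p3},{p1,p4},{p1,p3,p4}}
  V12: {{p2}} {{p3},{p1,p3},{p3,p4},{p1,p3,p4}}
  V13: {{p3},{p1,p3},{p3,p4},{p1,p3,p4}}
  V14: {{p3},{p1,p3},{p3,p4},{p1,p3,p4}}
  V15: {{p1,p3},{p1,p3,p4}}
  V23: {{p3},{p4},{p1,p3},{p1,p4},{p3,p4},{p1,p3,p4}}
  V24: {{p3},{p4},{p1,p3},{p1,p4},{p3,p4},{p1,p3,p4}}
  V25: {{p1,p3},{p1,p4},{p1,p3,p4}}
  V34: {{p3},{p4},{p1,p3},{p1,p4},{p3,p4},{p1,p3,p4}}
  V35: {{p1},{p1,p3},{p1,p4},{p1,p3,p4}}
  V45: {{p1,p3},{p1,p4},{p1,p3,p4}}
  V123: {{p3},{p1,p3},{p3,p4},{p1,p3,p4}}
  V124: {{p3},{p1,p3},{p3,p4},{p1,p3,p4}}
  V125: {{p1,p3},{p1,p3,p4}}
  V134: {{p3},{p1,p3},{p3,p4},{p1,p3,p4}}
  V135: {{p1,p3},{p1,p3,p4}}
  V145: {{p1,p3},{p1,p3,p4}}
  V234: {{p3},{p4},{p1,p3},{p1,p4},{p3,p4},{p1,p3,p4}}
  V235: {{p1,p3},{p1,p4},{p1,p3,p4}}
  V245: {{p1,p3},{p1,p4},{p1,p3,p4}}
  V345: {{p1,p3},{p1,p4},{p1,p3,p4}}
  V1234: {{p3},{p1,p3},{p3,p4},{p1,p3,p4}}
  V1235: {{p1,p3},{p1,p3,p4}}
  V1245: {{p1,p3},{p1,p3,p4}}
  V1345: {{p1,p3},{p1,p3,p4}}
  V2345: {{p1,p3},{p1,p4},{p1,p3,p4}}
  V12345: {{p1,p3},{p1,p3,p4}}
C dims 7,11,10,5; δ0: rk 5, SNF 1^5; δ1: rk 6, SNF 1^6; δ2: rk 4, SNF 1^4
Ȟ^0: (7−5)−0=2 ⇒ Z^2
Ȟ^1: (11−6)−5=0 ⇒ 0
Ȟ^2: (10−4)−6=0 ⇒ 0

Ȟ^0 ≅ Z^2, Ȟ^1 ≅ 0, Ȟ^2 ≅ 0


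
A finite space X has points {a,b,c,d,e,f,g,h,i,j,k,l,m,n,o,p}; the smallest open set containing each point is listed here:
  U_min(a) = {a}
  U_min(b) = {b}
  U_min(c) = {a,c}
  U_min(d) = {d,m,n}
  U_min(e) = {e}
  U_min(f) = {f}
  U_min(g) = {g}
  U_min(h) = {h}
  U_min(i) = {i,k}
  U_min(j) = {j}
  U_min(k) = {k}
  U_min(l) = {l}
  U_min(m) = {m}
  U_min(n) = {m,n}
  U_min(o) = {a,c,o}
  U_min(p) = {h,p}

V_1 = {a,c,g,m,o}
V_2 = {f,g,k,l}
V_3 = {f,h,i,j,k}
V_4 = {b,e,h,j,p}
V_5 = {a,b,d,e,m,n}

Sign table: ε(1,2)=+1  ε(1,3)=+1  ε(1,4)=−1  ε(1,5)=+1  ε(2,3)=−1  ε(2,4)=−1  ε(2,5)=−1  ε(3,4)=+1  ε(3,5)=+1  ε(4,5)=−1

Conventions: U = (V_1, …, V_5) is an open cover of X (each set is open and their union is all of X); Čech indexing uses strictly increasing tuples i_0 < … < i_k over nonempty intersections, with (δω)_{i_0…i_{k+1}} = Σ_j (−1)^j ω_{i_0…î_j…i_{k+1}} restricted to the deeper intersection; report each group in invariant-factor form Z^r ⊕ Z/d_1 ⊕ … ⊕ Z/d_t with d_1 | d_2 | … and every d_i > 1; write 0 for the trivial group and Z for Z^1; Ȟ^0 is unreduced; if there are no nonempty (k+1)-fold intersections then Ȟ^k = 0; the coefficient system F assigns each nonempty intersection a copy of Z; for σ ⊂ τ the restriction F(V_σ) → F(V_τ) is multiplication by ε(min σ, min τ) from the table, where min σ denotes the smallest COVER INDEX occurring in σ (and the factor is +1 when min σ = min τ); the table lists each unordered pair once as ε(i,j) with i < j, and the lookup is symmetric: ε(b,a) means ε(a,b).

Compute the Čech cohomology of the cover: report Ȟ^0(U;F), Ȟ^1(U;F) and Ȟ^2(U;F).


Ȟ^0(U;F) ≅ Z, Ȟ^1(U;F) ≅ Z, Ȟ^2(U;F) ≅ 0

nonempty intersections:
  V12={g} V15={a,m} V23={f,k} V34={h,j} V45={b,e}
C dims 5,5; δ0: rk 4, SNF 1^4
Ȟ^0: (5−4)−0=1 ⇒ Z
Ȟ^1: (5−0)−4=1 ⇒ Z
Ȟ^2: (0−0)−0=0 ⇒ 0


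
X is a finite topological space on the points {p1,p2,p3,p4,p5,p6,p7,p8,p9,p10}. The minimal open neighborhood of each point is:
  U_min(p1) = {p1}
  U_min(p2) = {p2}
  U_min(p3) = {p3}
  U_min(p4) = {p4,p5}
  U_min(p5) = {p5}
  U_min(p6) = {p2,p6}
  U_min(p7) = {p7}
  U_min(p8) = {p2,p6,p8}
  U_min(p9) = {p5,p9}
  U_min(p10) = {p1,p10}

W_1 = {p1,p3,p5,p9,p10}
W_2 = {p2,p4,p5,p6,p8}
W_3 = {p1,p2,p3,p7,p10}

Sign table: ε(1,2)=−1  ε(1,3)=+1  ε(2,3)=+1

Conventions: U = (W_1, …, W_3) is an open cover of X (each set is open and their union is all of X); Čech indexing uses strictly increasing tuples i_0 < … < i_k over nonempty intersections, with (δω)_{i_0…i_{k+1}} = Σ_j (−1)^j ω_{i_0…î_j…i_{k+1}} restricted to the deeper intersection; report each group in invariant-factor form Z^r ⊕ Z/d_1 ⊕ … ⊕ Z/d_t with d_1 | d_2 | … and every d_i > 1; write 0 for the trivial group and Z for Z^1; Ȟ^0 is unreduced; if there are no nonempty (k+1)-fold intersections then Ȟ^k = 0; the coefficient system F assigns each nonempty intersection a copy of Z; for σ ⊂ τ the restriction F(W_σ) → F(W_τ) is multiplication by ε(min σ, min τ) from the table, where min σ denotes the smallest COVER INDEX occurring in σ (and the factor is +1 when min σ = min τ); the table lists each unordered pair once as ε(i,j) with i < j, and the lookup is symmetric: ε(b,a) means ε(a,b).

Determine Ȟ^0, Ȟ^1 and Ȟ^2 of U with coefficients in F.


nonempty overlaps:
  W12={p5} W13={p1,p3,p10} W23={p2}
C dims 3,3; δ0: rk 3, SNF 1^2·2
degree 0: 3−3−0 = 0 → Ȟ^0 ≅ 0
degree 1: 3−0−3 = 0 plus torsion [2] → Ȟ^1 ≅ Z/2
degree 2: 0−0−0 = 0 → Ȟ^2 ≅ 0

Ȟ^0(U;F) ≅ 0, Ȟ^1(U;F) ≅ Z/2, Ȟ^2(U;F) ≅ 0


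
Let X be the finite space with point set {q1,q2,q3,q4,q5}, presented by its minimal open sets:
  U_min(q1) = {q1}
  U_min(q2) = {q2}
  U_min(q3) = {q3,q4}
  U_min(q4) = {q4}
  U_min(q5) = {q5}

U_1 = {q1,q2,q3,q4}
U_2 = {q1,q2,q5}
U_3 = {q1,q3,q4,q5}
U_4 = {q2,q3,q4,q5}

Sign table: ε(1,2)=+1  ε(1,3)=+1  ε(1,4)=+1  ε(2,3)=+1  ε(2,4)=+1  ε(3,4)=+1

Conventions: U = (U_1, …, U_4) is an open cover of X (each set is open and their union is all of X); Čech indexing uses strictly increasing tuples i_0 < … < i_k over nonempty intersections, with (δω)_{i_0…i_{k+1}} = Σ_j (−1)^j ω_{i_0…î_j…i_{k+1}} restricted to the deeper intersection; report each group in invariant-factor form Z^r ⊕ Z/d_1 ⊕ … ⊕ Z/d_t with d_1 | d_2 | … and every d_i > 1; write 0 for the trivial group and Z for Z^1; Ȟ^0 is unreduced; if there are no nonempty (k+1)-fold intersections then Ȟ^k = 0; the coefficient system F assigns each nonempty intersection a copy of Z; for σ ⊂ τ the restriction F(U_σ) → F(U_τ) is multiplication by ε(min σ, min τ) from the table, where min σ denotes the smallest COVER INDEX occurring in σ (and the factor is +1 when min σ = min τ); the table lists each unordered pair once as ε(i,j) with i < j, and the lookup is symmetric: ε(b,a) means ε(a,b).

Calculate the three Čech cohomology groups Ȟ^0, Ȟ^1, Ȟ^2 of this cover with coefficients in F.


nerve simplices:
  U12={q1,q2} U13={q1,q3,q4} U14={q2,q3,q4} U23={q1,q5} U24={q2,q5} U34={q3,q4,q5}
  U123={q1} U124={q2} U134={q3,q4} U234={q5}
C dims 4,6,4; δ0: rk 3, SNF 1^3; δ1: rk 3, SNF 1^3
degree 0: 4−3−0 = 1 → Ȟ^0 ≅ Z
degree 1: 6−3−3 = 0 → Ȟ^1 ≅ 0
degree 2: 4−0−3 = 1 → Ȟ^2 ≅ Z

Ȟ^0 = Z,  Ȟ^1 = 0,  Ȟ^2 = Z


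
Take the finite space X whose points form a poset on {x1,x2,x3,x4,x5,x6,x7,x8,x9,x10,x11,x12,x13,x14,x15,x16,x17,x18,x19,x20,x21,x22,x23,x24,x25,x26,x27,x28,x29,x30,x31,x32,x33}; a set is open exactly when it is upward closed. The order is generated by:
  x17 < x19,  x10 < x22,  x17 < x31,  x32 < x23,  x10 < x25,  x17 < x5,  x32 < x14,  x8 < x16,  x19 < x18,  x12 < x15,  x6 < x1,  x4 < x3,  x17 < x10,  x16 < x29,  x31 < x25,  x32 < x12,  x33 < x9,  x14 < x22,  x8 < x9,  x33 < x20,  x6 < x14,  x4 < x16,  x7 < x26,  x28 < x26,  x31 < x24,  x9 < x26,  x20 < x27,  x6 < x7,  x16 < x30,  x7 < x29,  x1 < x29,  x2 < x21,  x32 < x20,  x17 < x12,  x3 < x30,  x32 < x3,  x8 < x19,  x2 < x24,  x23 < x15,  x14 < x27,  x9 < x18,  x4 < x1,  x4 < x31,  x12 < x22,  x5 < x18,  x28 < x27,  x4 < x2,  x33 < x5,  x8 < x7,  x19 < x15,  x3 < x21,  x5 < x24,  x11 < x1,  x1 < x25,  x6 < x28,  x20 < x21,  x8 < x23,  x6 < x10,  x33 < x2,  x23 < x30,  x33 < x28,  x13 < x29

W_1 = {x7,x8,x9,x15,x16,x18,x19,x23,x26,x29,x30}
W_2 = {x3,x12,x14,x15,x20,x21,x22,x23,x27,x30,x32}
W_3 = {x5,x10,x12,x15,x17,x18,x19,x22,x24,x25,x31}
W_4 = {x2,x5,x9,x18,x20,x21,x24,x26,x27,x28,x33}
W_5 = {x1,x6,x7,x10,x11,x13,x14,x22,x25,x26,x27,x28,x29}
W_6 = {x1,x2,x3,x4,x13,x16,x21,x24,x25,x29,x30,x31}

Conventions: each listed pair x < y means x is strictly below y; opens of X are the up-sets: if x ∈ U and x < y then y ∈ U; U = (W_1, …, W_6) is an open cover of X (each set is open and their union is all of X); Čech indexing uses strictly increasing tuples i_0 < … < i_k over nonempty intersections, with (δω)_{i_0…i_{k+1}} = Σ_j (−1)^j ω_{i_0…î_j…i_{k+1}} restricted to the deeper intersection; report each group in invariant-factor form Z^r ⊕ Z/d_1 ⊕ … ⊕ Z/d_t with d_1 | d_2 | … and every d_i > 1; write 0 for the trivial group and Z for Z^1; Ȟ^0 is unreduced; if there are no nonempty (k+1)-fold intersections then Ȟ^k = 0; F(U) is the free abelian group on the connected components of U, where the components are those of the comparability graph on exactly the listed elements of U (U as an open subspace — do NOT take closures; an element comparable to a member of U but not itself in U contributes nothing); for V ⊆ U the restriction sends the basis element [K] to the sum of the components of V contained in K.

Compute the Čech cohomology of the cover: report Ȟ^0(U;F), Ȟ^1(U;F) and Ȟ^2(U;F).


nonempty intersections:
  W12={x15,x23,x30} W13={x15,x18,x19} W14={x9,x18,x26} W15={x7,x26,x29} W16={x16,x29,x30} W23={x12,x15,x22} W24={x20,x21,x27} W25={x14,x22,x27} W26={x3,x21,x30} W34={x5,x18,x24} W35={x10,x22,x25} W36={x24,x25,x31} W45={x26,x27,x28} W46={x2,x21,x24} W56={x1,x13,x25,x29}
  W123={x15} W126={x30} W134={x18} W145={x26} W156={x29} W235={x22} W245={x27} W246={x21} W346={x24} W356={x25}
components per intersection:
  W1: {x7,x8,x9,x15,x16,x18,x19,x23,x26,x29,x30}
  W2: {x3,x12,x14,x15,x20,x21,x22,x23,x27,x30,x32}
  W3: {x5,x10,x12,x15,x17,x18,x19,x22,x24,x25,x31}
  W4: {x2,x5,x9,x18,x20,x21,x24,x26,x27,x28,x33}
  W5: {x1,x6,x7,x10,x11,x13,x14,x22,x25,x26,x27,x28,x29}
  W6: {x1,x2,x3,x4,x13,x16,x21,x24,x25,x29,x30,x31}
  W12: {x15,x23,x30}
  W13: {x15,x18,x19}
  W14: {x9,x18,x26}
  W15: {x7,x26,x29}
  W16: {x16,x29,x30}
  W23: {x12,x15,x22}
  W24: {x20,x21,x27}
  W25: {x14,x22,x27}
  W26: {x3,x21,x30}
  W34: {x5,x18,x24}
  W35: {x10,x22,x25}
  W36: {x24,x25,x31}
  W45: {x26,x27,x28}
  W46: {x2,x21,x24}
  W56: {x1,x13,x25,x29}
  W123: {x15}
  W126: {x30}
  W134: {x18}
  W145: {x26}
  W156: {x29}
  W235: {x22}
  W245: {x27}
  W246: {x21}
  W346: {x24}
  W356: {x25}
C dims 6,15,10; δ0: rk 5, SNF 1^5; δ1: rk 10, SNF 1^9·2
Ȟ^0: (6−5)−0=1 ⇒ Z
Ȟ^1: (15−10)−5=0 ⇒ 0
Ȟ^2: (10−0)−10=0 plus torsion [2] ⇒ Z/2

Ȟ^0(U;F) ≅ Z; Ȟ^1(U;F) ≅ 0; Ȟ^2(U;F) ≅ Z/2


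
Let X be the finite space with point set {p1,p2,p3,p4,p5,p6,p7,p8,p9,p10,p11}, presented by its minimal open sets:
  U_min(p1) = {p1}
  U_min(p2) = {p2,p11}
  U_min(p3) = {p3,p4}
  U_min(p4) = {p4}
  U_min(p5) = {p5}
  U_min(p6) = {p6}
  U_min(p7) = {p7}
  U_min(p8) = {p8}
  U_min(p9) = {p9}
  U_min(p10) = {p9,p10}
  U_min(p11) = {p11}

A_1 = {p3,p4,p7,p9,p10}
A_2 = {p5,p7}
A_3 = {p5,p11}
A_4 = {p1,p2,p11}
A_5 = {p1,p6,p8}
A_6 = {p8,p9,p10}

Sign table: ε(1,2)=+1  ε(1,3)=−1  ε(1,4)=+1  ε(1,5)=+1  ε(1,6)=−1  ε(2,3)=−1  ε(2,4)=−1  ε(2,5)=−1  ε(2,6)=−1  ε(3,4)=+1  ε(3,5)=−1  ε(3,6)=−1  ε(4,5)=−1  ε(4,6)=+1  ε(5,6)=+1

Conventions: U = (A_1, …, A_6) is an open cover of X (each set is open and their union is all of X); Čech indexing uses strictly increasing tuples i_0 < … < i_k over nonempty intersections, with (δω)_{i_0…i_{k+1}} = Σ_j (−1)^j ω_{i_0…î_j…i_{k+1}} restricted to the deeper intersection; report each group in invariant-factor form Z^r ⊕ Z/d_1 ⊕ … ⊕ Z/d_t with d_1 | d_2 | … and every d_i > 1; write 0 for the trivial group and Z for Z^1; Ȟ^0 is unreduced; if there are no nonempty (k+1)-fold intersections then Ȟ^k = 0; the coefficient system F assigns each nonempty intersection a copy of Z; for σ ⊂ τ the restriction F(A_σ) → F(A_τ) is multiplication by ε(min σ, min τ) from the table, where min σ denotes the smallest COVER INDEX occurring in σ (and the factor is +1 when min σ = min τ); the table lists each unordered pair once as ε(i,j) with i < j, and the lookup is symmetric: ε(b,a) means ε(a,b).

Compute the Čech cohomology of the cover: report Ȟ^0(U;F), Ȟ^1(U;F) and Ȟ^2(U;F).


nonempty intersections:
  A12={p7} A16={p9,p10} A23={p5} A34={p11} A45={p1} A56={p8}
C dims 6,6; δ0: rk 6, SNF 1^5·2
Ȟ^0: (6−6)−0=0 ⇒ 0
Ȟ^1: (6−0)−6=0 plus torsion [2] ⇒ Z/2
Ȟ^2: (0−0)−0=0 ⇒ 0

Ȟ^0 = 0; Ȟ^1 = Z/2; Ȟ^2 = 0


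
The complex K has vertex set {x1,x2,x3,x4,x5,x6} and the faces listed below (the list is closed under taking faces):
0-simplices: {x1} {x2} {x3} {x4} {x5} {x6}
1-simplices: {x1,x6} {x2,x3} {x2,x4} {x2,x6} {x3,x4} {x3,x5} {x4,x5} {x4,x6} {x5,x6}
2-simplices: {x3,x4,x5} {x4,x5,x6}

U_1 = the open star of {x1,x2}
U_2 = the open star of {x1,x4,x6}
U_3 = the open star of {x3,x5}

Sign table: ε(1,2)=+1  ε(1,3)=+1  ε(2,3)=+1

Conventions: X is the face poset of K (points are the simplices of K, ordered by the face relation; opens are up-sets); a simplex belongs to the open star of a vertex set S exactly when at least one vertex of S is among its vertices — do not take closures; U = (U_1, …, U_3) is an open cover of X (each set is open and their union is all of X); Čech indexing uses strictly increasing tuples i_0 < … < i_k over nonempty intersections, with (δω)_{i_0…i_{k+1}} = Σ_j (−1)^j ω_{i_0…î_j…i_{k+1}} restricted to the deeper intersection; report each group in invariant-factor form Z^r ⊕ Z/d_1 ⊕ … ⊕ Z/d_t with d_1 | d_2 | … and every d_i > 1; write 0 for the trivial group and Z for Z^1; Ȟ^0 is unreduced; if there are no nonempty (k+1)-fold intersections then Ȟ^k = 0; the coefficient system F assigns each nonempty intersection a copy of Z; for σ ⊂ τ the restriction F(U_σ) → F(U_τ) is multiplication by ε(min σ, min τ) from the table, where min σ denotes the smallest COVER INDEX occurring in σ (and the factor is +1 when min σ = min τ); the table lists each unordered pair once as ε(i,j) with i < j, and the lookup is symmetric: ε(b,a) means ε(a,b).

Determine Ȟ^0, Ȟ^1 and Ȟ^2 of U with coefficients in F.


nonempty overlaps:
  U1={{x1},{x2},{x1,x6},{x2,x3},{x2,x4},{x2,x6}} U2={{x1},{x4},{x6},{x1,x6},{x2,x4},{x2,x6},{x3,x4},{x4,x5},{x4,x6},{x5,x6},{x3,x4,x5},{x4,x5,x6}} U3={{x3},{x5},{x2,x3},{x3,x4},{x3,x5},{x4,x5},{x5,x6},{x3,x4,x5},{x4,x5,x6}}
  U12={{x1},{x1,x6},{x2,x4},{x2,x6}} U13={{x2,x3}} U23={{x3,x4},{x4,x5},{x5,x6},{x3,x4,x5},{x4,x5,x6}}
C dims 3,3; δ0: rk 2, SNF 1^2
degree 0: 3−2−0 = 1 → Ȟ^0 ≅ Z
degree 1: 3−0−2 = 1 → Ȟ^1 ≅ Z
degree 2: 0−0−0 = 0 → Ȟ^2 ≅ 0

Ȟ^0(U;F) ≅ Z, Ȟ^1(U;F) ≅ Z and Ȟ^2(U;F) ≅ 0


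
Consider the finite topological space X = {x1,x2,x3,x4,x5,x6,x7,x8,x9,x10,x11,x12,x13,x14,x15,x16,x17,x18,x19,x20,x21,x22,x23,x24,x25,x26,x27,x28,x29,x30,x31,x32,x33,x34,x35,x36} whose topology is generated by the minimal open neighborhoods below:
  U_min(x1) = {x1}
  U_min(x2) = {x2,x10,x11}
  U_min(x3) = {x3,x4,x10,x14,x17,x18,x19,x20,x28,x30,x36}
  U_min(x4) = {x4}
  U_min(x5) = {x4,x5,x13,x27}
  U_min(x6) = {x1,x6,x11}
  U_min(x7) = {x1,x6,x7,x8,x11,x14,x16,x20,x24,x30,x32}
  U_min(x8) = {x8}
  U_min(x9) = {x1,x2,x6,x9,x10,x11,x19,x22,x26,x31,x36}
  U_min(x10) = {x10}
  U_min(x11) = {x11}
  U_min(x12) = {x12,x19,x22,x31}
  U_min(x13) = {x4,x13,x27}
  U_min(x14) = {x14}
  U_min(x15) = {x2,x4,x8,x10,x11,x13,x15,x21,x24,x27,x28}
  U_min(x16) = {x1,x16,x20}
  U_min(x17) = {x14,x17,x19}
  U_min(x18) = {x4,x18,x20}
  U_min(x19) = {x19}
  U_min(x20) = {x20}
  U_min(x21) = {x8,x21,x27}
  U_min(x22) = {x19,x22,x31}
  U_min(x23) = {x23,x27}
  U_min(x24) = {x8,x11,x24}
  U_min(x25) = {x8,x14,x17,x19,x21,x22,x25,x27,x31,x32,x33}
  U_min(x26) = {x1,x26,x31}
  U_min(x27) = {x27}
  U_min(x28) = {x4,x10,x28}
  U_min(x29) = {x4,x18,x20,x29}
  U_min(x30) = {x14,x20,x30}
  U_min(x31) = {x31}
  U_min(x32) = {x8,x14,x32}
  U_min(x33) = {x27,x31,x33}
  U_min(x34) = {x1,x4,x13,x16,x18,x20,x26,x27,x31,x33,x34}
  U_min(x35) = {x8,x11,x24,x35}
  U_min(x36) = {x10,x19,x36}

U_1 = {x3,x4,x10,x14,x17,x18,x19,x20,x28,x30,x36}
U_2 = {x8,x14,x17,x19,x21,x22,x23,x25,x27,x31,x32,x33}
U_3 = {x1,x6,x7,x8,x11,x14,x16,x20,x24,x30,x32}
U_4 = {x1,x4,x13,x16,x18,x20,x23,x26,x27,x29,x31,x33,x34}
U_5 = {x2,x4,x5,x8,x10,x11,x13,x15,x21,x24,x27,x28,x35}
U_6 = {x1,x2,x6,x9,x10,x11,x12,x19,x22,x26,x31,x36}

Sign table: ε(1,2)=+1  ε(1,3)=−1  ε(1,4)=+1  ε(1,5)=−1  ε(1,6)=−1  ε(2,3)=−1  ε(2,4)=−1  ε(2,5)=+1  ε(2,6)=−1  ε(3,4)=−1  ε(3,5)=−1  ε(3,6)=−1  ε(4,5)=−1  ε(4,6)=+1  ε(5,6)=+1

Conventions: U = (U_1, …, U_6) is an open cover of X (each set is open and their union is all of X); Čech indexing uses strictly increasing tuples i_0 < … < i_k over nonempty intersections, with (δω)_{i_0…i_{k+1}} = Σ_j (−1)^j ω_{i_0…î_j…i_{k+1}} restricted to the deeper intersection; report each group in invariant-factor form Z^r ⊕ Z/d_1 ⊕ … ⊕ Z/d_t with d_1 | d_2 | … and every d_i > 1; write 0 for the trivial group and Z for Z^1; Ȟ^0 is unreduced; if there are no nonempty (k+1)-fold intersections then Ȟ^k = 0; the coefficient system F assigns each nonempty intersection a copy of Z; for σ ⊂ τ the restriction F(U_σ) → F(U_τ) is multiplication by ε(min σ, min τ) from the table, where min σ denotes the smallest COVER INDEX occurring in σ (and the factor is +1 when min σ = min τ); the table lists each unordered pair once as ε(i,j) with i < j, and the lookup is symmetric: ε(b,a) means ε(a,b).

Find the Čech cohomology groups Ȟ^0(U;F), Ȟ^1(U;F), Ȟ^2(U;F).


Ȟ^0 = 0; Ȟ^1 = Z/2; Ȟ^2 = Z

nonempty intersections:
  U12={x14,x17,x19} U13={x14,x20,x30} U14={x4,x18,x20} U15={x4,x10,x28} U16={x10,x19,x36} U23={x8,x14,x32} U24={x23,x27,x31,x33} U25={x8,x21,x27} U26={x19,x22,x31} U34={x1,x16,x20} U35={x8,x11,x24} U36={x1,x6,x11} U45={x4,x13,x27} U46={x1,x26,x31} U56={x2,x10,x11}
  U123={x14} U126={x19} U134={x20} U145={x4} U156={x10} U235={x8} U245={x27} U246={x31} U346={x1} U356={x11}
C dims 6,15,10; δ0: rk 6, SNF 1^5·2; δ1: rk 9, SNF 1^9
Ȟ^0: (6−6)−0=0 ⇒ 0
Ȟ^1: (15−9)−6=0 plus torsion [2] ⇒ Z/2
Ȟ^2: (10−0)−9=1 ⇒ Z


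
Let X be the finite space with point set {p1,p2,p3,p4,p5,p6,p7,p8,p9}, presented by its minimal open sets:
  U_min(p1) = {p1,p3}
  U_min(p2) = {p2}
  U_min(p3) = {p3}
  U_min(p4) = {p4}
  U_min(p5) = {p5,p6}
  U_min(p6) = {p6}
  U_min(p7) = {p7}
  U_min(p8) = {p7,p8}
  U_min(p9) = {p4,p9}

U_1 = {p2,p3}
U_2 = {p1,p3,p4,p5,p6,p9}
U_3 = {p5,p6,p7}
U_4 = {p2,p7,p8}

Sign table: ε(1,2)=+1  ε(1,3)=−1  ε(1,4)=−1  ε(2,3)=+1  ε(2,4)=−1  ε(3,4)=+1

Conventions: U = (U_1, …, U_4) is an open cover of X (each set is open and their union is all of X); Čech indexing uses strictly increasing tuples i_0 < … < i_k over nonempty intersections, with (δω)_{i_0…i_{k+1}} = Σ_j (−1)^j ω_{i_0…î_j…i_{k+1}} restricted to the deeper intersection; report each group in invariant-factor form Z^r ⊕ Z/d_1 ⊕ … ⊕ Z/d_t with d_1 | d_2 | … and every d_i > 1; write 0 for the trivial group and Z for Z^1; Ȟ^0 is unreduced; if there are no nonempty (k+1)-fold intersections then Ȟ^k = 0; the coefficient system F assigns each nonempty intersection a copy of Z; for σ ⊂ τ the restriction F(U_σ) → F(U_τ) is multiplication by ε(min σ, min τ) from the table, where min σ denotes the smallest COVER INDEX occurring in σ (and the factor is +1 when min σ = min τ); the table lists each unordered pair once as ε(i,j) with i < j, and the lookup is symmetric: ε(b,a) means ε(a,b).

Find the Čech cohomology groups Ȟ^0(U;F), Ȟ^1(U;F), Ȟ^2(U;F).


Ȟ^0 = 0; Ȟ^1 = Z/2; Ȟ^2 = 0

intersection data:
  U12={p3} U14={p2} U23={p5,p6} U34={p7}
C dims 4,4; δ0: rk 4, SNF 1^3·2
Ȟ^0 = (4 − 4) − 0 = 0, so Ȟ^0 ≅ 0
Ȟ^1 = (4 − 0) − 4 = 0 plus torsion [2], so Ȟ^1 ≅ Z/2
Ȟ^2 = (0 − 0) − 0 = 0, so Ȟ^2 ≅ 0
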